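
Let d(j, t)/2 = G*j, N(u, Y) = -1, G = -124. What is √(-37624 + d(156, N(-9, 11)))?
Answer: 2*I*√19078 ≈ 276.25*I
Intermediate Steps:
d(j, t) = -248*j (d(j, t) = 2*(-124*j) = -248*j)
√(-37624 + d(156, N(-9, 11))) = √(-37624 - 248*156) = √(-37624 - 38688) = √(-76312) = 2*I*√19078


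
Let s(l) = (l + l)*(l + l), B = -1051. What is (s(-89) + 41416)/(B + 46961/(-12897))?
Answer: -235692675/3400427 ≈ -69.313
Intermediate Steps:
s(l) = 4*l² (s(l) = (2*l)*(2*l) = 4*l²)
(s(-89) + 41416)/(B + 46961/(-12897)) = (4*(-89)² + 41416)/(-1051 + 46961/(-12897)) = (4*7921 + 41416)/(-1051 + 46961*(-1/12897)) = (31684 + 41416)/(-1051 - 46961/12897) = 73100/(-13601708/12897) = 73100*(-12897/13601708) = -235692675/3400427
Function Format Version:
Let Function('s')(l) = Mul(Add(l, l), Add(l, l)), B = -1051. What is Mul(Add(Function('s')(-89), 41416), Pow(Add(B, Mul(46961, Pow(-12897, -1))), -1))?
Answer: Rational(-235692675, 3400427) ≈ -69.313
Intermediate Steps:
Function('s')(l) = Mul(4, Pow(l, 2)) (Function('s')(l) = Mul(Mul(2, l), Mul(2, l)) = Mul(4, Pow(l, 2)))
Mul(Add(Function('s')(-89), 41416), Pow(Add(B, Mul(46961, Pow(-12897, -1))), -1)) = Mul(Add(Mul(4, Pow(-89, 2)), 41416), Pow(Add(-1051, Mul(46961, Pow(-12897, -1))), -1)) = Mul(Add(Mul(4, 7921), 41416), Pow(Add(-1051, Mul(46961, Rational(-1, 12897))), -1)) = Mul(Add(31684, 41416), Pow(Add(-1051, Rational(-46961, 12897)), -1)) = Mul(73100, Pow(Rational(-13601708, 12897), -1)) = Mul(73100, Rational(-12897, 13601708)) = Rational(-235692675, 3400427)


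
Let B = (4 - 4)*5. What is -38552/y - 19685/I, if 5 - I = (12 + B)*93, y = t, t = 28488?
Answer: 64744376/3956271 ≈ 16.365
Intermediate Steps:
y = 28488
B = 0 (B = 0*5 = 0)
I = -1111 (I = 5 - (12 + 0)*93 = 5 - 12*93 = 5 - 1*1116 = 5 - 1116 = -1111)
-38552/y - 19685/I = -38552/28488 - 19685/(-1111) = -38552*1/28488 - 19685*(-1/1111) = -4819/3561 + 19685/1111 = 64744376/3956271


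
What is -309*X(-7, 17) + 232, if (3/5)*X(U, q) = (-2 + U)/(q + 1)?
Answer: 979/2 ≈ 489.50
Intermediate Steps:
X(U, q) = 5*(-2 + U)/(3*(1 + q)) (X(U, q) = 5*((-2 + U)/(q + 1))/3 = 5*((-2 + U)/(1 + q))/3 = 5*(-2 + U)/(3*(1 + q)))
-309*X(-7, 17) + 232 = -515*(-2 - 7)/(1 + 17) + 232 = -515*(-9)/18 + 232 = -309*(-5/6) + 232 = 515/2 + 232 = 979/2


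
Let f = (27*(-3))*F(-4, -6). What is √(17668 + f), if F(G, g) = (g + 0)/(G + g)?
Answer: √440485/5 ≈ 132.74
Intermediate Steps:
F(G, g) = g/(G + g)
f = -243/5 (f = (27*(-3))*(-6/(-4 - 6)) = -(-486)/(-10) = -(-486)*(-1)/10 = -81*⅗ = -243/5 ≈ -48.600)
√(17668 + f) = √(17668 - 243/5) = √(88097/5) = √440485/5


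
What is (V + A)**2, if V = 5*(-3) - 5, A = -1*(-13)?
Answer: 49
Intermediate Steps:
A = 13
V = -20 (V = -15 - 5 = -20)
(V + A)**2 = (-20 + 13)**2 = (-7)**2 = 49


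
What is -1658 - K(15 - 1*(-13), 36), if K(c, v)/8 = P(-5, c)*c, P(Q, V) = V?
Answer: -7930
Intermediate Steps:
K(c, v) = 8*c² (K(c, v) = 8*(c*c) = 8*c²)
-1658 - K(15 - 1*(-13), 36) = -1658 - 8*(15 - 1*(-13))² = -1658 - 8*(15 + 13)² = -1658 - 8*28² = -1658 - 8*784 = -1658 - 1*6272 = -1658 - 6272 = -7930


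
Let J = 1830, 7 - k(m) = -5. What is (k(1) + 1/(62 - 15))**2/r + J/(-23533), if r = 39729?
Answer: -153090968705/2065288108413 ≈ -0.074126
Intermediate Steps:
k(m) = 12 (k(m) = 7 - 1*(-5) = 7 + 5 = 12)
(k(1) + 1/(62 - 15))**2/r + J/(-23533) = (12 + 1/(62 - 15))**2/39729 + 1830/(-23533) = (12 + 1/47)**2*(1/39729) + 1830*(-1/23533) = (12 + 1/47)**2*(1/39729) - 1830/23533 = (565/47)**2*(1/39729) - 1830/23533 = (319225/2209)*(1/39729) - 1830/23533 = 319225/87761361 - 1830/23533 = -153090968705/2065288108413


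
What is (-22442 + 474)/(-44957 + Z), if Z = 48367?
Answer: -10984/1705 ≈ -6.4422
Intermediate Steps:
(-22442 + 474)/(-44957 + Z) = (-22442 + 474)/(-44957 + 48367) = -21968/3410 = -21968*1/3410 = -10984/1705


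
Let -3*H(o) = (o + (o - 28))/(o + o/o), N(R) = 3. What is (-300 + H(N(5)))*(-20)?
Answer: 17890/3 ≈ 5963.3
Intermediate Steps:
H(o) = -(-28 + 2*o)/(3*(1 + o)) (H(o) = -(o + (o - 28))/(3*(o + o/o)) = -(o + (-28 + o))/(3*(o + 1)) = -(-28 + 2*o)/(3*(1 + o)))
(-300 + H(N(5)))*(-20) = (-300 + 2*(14 - 1*3)/(3*(1 + 3)))*(-20) = (-300 + (⅔)*(14 - 3)/4)*(-20) = (-300 + (⅔)*(¼)*11)*(-20) = (-300 + 11/6)*(-20) = -1789/6*(-20) = 17890/3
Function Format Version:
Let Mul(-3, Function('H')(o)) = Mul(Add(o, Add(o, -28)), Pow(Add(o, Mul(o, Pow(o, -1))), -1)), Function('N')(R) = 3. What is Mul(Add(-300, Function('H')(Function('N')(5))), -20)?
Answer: Rational(17890, 3) ≈ 5963.3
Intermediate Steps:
Function('H')(o) = Mul(Rational(-1, 3), Pow(Add(1, o), -1), Add(-28, Mul(2, o))) (Function('H')(o) = Mul(Rational(-1, 3), Mul(Add(o, Add(o, -28)), Pow(Add(o, Mul(o, Pow(o, -1))), -1))) = Mul(Rational(-1, 3), Mul(Add(o, Add(-28, o)), Pow(Add(o, 1), -1))) = Mul(Rational(-1, 3), Mul(Add(-28, Mul(2, o)), Pow(Add(1, o), -1))) = Mul(Rational(-1, 3), Mul(Pow(Add(1, o), -1), Add(-28, Mul(2, o)))) = Mul(Rational(-1, 3), Pow(Add(1, o), -1), Add(-28, Mul(2, o))))
Mul(Add(-300, Function('H')(Function('N')(5))), -20) = Mul(Add(-300, Mul(Rational(2, 3), Pow(Add(1, 3), -1), Add(14, Mul(-1, 3)))), -20) = Mul(Add(-300, Mul(Rational(2, 3), Pow(4, -1), Add(14, -3))), -20) = Mul(Add(-300, Mul(Rational(2, 3), Rational(1, 4), 11)), -20) = Mul(Add(-300, Rational(11, 6)), -20) = Mul(Rational(-1789, 6), -20) = Rational(17890, 3)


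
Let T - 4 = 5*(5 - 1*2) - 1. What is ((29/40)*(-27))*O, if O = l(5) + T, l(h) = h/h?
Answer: -14877/40 ≈ -371.92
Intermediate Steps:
l(h) = 1
T = 18 (T = 4 + (5*(5 - 1*2) - 1) = 4 + (5*(5 - 2) - 1) = 4 + (5*3 - 1) = 4 + (15 - 1) = 4 + 14 = 18)
O = 19 (O = 1 + 18 = 19)
((29/40)*(-27))*O = ((29/40)*(-27))*19 = -783/40*19 = -14877/40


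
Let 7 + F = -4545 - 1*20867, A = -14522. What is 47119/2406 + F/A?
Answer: 186355058/8734983 ≈ 21.334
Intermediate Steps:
F = -25419 (F = -7 + (-4545 - 1*20867) = -7 + (-4545 - 20867) = -7 - 25412 = -25419)
47119/2406 + F/A = 47119/2406 - 25419/(-14522) = 47119*(1/2406) - 25419*(-1/14522) = 47119/2406 + 25419/14522 = 186355058/8734983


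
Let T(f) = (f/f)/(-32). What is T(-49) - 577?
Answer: -18465/32 ≈ -577.03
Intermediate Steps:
T(f) = -1/32 (T(f) = 1*(-1/32) = -1/32)
T(-49) - 577 = -1/32 - 577 = -18465/32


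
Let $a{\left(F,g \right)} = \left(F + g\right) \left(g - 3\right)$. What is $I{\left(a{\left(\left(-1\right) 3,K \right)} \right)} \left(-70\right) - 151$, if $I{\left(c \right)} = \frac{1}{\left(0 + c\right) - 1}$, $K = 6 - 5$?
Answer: $- \frac{523}{3} \approx -174.33$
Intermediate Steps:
$K = 1$
$a{\left(F,g \right)} = \left(-3 + g\right) \left(F + g\right)$ ($a{\left(F,g \right)} = \left(F + g\right) \left(-3 + g\right) = \left(-3 + g\right) \left(F + g\right)$)
$I{\left(c \right)} = \frac{1}{-1 + c}$ ($I{\left(c \right)} = \frac{1}{c - 1} = \frac{1}{-1 + c}$)
$I{\left(a{\left(\left(-1\right) 3,K \right)} \right)} \left(-70\right) - 151 = \frac{1}{-1 - \left(3 - 1 - \left(-1\right) 3 \cdot 1 + 3 \left(-1\right) 3\right)} \left(-70\right) - 151 = \frac{1}{-1 - -4} \left(-70\right) - 151 = \frac{1}{-1 + \left(1 + 9 - 3 - 3\right)} \left(-70\right) - 151 = \frac{1}{-1 + 4} \left(-70\right) - 151 = \frac{1}{3} \left(-70\right) - 151 = - \frac{70}{3} - 151 = - \frac{523}{3}$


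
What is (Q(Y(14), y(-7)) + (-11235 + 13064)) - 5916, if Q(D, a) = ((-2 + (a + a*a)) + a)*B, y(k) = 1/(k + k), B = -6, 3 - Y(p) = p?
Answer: -399269/98 ≈ -4074.2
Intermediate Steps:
Y(p) = 3 - p
y(k) = 1/(2*k)
Q(D, a) = 12 - 12*a - 6*a**2 (Q(D, a) = ((-2 + (a + a*a)) + a)*(-6) = ((-2 + (a + a**2)) + a)*(-6) = ((-2 + a + a**2) + a)*(-6) = (-2 + a**2 + 2*a)*(-6) = 12 - 12*a - 6*a**2)
(Q(Y(14), y(-7)) + (-11235 + 13064)) - 5916 = ((12 - 6/(-7) - 6*((1/2)/(-7))**2) + (-11235 + 13064)) - 5916 = ((12 - 6*(-1)/7 - 6*((1/2)*(-1/7))**2) + 1829) - 5916 = ((12 - 12*(-1/14) - 6*(-1/14)**2) + 1829) - 5916 = ((12 + 6/7 - 6*1/196) + 1829) - 5916 = ((12 + 6/7 - 3/98) + 1829) - 5916 = (1257/98 + 1829) - 5916 = 180499/98 - 5916 = -399269/98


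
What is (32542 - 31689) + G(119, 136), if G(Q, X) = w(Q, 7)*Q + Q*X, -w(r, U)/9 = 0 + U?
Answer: 9540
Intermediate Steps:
w(r, U) = -9*U (w(r, U) = -9*(0 + U) = -9*U)
G(Q, X) = -63*Q + Q*X (G(Q, X) = (-9*7)*Q + Q*X = -63*Q + Q*X)
(32542 - 31689) + G(119, 136) = (32542 - 31689) + 119*(-63 + 136) = 853 + 119*73 = 853 + 8687 = 9540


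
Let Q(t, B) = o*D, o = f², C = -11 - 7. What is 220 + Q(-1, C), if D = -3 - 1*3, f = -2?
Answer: 196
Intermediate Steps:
D = -6 (D = -3 - 3 = -6)
C = -18
o = 4 (o = (-2)² = 4)
Q(t, B) = -24 (Q(t, B) = 4*(-6) = -24)
220 + Q(-1, C) = 220 - 24 = 196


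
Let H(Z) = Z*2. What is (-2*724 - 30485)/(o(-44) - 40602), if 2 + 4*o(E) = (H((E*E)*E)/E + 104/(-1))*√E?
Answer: 63866*I/(3768*√11 + 81205*I) ≈ 0.76828 + 0.11823*I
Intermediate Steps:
H(Z) = 2*Z
o(E) = -½ + √E*(-104 + 2*E²)/4 (o(E) = -½ + (((2*((E*E)*E))/E + 104/(-1))*√E)/4 = -½ + (((2*(E²*E))/E + 104*(-1))*√E)/4 = -½ + (((2*E³)/E - 104)*√E)/4 = -½ + ((2*E² - 104)*√E)/4 = -½ + ((-104 + 2*E²)*√E)/4 = -½ + (√E*(-104 + 2*E²))/4 = -½ + √E*(-104 + 2*E²)/4)
(-2*724 - 30485)/(o(-44) - 40602) = (-2*724 - 30485)/((-½ + (-44)^(5/2)/2 - 52*I*√11) - 40602) = (-1448 - 30485)/((-½ + (3872*I*√11)/2 - 52*I*√11) - 40602) = -31933/((-½ + 1936*I*√11 - 52*I*√11) - 40602) = -31933/((-½ + 1884*I*√11) - 40602) = -31933/(-81205/2 + 1884*I*√11)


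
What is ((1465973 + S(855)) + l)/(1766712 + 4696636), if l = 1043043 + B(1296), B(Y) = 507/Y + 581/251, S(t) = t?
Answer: 272150625683/700833750336 ≈ 0.38832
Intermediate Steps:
B(Y) = 581/251 + 507/Y (B(Y) = 507/Y + 581*(1/251) = 507/Y + 581/251 = 581/251 + 507/Y)
l = 113099531987/108432 (l = 1043043 + (581/251 + 507/1296) = 1043043 + (581/251 + 507*(1/1296)) = 1043043 + (581/251 + 169/432) = 1043043 + 293411/108432 = 113099531987/108432 ≈ 1.0430e+6)
((1465973 + S(855)) + l)/(1766712 + 4696636) = ((1465973 + 855) + 113099531987/108432)/(1766712 + 4696636) = (1466828 + 113099531987/108432)/6463348 = (272150625683/108432)*(1/6463348) = 272150625683/700833750336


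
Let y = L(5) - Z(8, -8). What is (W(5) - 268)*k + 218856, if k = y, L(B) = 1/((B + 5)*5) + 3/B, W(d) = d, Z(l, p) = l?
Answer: 11039847/50 ≈ 2.2080e+5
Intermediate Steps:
L(B) = 3/B + 1/(5*(5 + B)) (L(B) = (1/5)/(5 + B) + 3/B = 1/(5*(5 + B)) + 3/B = 3/B + 1/(5*(5 + B)))
y = -369/50 (y = (1/5)*(75 + 16*5)/(5*(5 + 5)) - 1*8 = (1/5)*(1/5)*(75 + 80)/10 - 8 = (1/5)*(1/5)*(1/10)*155 - 8 = 31/50 - 8 = -369/50 ≈ -7.3800)
k = -369/50 ≈ -7.3800
(W(5) - 268)*k + 218856 = (5 - 268)*(-369/50) + 218856 = -263*(-369/50) + 218856 = 97047/50 + 218856 = 11039847/50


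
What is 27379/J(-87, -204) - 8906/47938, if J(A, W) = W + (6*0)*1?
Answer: -657155663/4889676 ≈ -134.40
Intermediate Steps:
J(A, W) = W (J(A, W) = W + 0*1 = W + 0 = W)
27379/J(-87, -204) - 8906/47938 = 27379/(-204) - 8906/47938 = 27379*(-1/204) - 8906*1/47938 = -27379/204 - 4453/23969 = -657155663/4889676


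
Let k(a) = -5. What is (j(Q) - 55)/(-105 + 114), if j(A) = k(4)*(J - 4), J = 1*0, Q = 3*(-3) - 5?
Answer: -35/9 ≈ -3.8889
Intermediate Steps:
Q = -14 (Q = -9 - 5 = -14)
J = 0
j(A) = 20 (j(A) = -5*(0 - 4) = -5*(-4) = 20)
(j(Q) - 55)/(-105 + 114) = (20 - 55)/(-105 + 114) = -35/9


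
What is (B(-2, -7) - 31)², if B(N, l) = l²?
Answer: 324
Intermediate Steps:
(B(-2, -7) - 31)² = ((-7)² - 31)² = (49 - 31)² = 18² = 324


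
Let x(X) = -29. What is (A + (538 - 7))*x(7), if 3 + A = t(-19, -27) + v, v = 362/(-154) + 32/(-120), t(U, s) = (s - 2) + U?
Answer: -15989933/1155 ≈ -13844.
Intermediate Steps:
t(U, s) = -2 + U + s (t(U, s) = (-2 + s) + U = -2 + U + s)
v = -3023/1155 (v = 362*(-1/154) + 32*(-1/120) = -181/77 - 4/15 = -3023/1155 ≈ -2.6173)
A = -61928/1155 (A = -3 + ((-2 - 19 - 27) - 3023/1155) = -3 + (-48 - 3023/1155) = -3 - 58463/1155 = -61928/1155 ≈ -53.617)
(A + (538 - 7))*x(7) = (-61928/1155 + (538 - 7))*(-29) = (-61928/1155 + 531)*(-29) = (551377/1155)*(-29) = -15989933/1155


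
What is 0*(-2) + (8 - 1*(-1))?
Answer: 9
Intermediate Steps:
0*(-2) + (8 - 1*(-1)) = 0 + (8 + 1) = 0 + 9 = 9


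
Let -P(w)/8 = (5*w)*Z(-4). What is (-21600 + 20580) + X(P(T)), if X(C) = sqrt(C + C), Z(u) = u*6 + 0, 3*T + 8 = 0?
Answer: -1020 + 32*I*sqrt(5) ≈ -1020.0 + 71.554*I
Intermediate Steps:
T = -8/3 (T = -8/3 + (1/3)*0 = -8/3 + 0 = -8/3 ≈ -2.6667)
Z(u) = 6*u (Z(u) = 6*u + 0 = 6*u)
P(w) = 960*w (P(w) = -8*5*w*6*(-4) = -8*5*w*(-24) = -(-960)*w = 960*w)
X(C) = sqrt(2)*sqrt(C) (X(C) = sqrt(2*C) = sqrt(2)*sqrt(C))
(-21600 + 20580) + X(P(T)) = (-21600 + 20580) + sqrt(2)*sqrt(960*(-8/3)) = -1020 + sqrt(2)*sqrt(-2560) = -1020 + sqrt(2)*(16*I*sqrt(10)) = -1020 + 32*I*sqrt(5)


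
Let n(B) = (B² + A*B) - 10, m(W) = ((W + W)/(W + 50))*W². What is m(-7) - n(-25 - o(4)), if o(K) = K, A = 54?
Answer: 30919/43 ≈ 719.05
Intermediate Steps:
m(W) = 2*W³/(50 + W) (m(W) = ((2*W)/(50 + W))*W² = (2*W/(50 + W))*W² = 2*W³/(50 + W))
n(B) = -10 + B² + 54*B (n(B) = (B² + 54*B) - 10 = -10 + B² + 54*B)
m(-7) - n(-25 - o(4)) = 2*(-7)³/(50 - 7) - (-10 + (-25 - 1*4)² + 54*(-25 - 1*4)) = 2*(-343)/43 - (-10 + (-25 - 4)² + 54*(-25 - 4)) = 2*(-343)*(1/43) - (-10 + (-29)² + 54*(-29)) = -686/43 - (-10 + 841 - 1566) = -686/43 - 1*(-735) = -686/43 + 735 = 30919/43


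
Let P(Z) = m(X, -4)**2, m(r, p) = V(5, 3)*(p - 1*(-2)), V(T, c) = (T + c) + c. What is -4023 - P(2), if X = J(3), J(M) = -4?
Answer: -4507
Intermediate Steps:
V(T, c) = T + 2*c
X = -4
m(r, p) = 22 + 11*p (m(r, p) = (5 + 2*3)*(p - 1*(-2)) = (5 + 6)*(p + 2) = 11*(2 + p) = 22 + 11*p)
P(Z) = 484 (P(Z) = (22 + 11*(-4))**2 = (22 - 44)**2 = (-22)**2 = 484)
-4023 - P(2) = -4023 - 1*484 = -4023 - 484 = -4507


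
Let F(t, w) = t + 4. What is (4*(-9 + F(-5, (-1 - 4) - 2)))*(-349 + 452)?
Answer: -4120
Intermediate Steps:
F(t, w) = 4 + t
(4*(-9 + F(-5, (-1 - 4) - 2)))*(-349 + 452) = (4*(-9 + (4 - 5)))*(-349 + 452) = (4*(-9 - 1))*103 = (4*(-10))*103 = -40*103 = -4120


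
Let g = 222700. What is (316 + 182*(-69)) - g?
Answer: -234942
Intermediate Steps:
(316 + 182*(-69)) - g = (316 + 182*(-69)) - 1*222700 = (316 - 12558) - 222700 = -12242 - 222700 = -234942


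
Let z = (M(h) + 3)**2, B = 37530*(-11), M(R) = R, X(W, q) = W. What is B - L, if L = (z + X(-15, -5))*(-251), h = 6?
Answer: -396264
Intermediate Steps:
B = -412830
z = 81 (z = (6 + 3)**2 = 9**2 = 81)
L = -16566 (L = (81 - 15)*(-251) = 66*(-251) = -16566)
B - L = -412830 - 1*(-16566) = -412830 + 16566 = -396264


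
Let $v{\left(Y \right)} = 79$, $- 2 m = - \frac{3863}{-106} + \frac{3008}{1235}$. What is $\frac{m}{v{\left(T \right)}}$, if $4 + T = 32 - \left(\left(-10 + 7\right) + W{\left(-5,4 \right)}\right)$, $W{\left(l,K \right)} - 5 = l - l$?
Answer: $- \frac{5089653}{20683780} \approx -0.24607$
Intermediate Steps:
$W{\left(l,K \right)} = 5$ ($W{\left(l,K \right)} = 5 + \left(l - l\right) = 5 + 0 = 5$)
$m = - \frac{5089653}{261820}$ ($m = - \frac{- \frac{3863}{-106} + \frac{3008}{1235}}{2} = - \frac{\left(-3863\right) \left(- \frac{1}{106}\right) + 3008 \cdot \frac{1}{1235}}{2} = - \frac{\frac{3863}{106} + \frac{3008}{1235}}{2} = \left(- \frac{1}{2}\right) \frac{5089653}{130910} = - \frac{5089653}{261820} \approx -19.44$)
$T = 26$ ($T = -4 + \left(32 - \left(\left(-10 + 7\right) + 5\right)\right) = -4 + \left(32 - \left(-3 + 5\right)\right) = -4 + \left(32 - 2\right) = -4 + 30 = 26$)
$\frac{m}{v{\left(T \right)}} = - \frac{5089653}{261820 \cdot 79} = \left(- \frac{5089653}{261820}\right) \frac{1}{79} = - \frac{5089653}{20683780}$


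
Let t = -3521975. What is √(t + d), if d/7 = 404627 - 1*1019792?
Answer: I*√7828130 ≈ 2797.9*I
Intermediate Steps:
d = -4306155 (d = 7*(404627 - 1*1019792) = 7*(404627 - 1019792) = 7*(-615165) = -4306155)
√(t + d) = √(-3521975 - 4306155) = √(-7828130) = I*√7828130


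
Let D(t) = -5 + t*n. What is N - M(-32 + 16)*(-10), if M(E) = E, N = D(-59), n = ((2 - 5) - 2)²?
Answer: -1640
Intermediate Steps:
n = 25 (n = (-3 - 2)² = (-5)² = 25)
D(t) = -5 + 25*t (D(t) = -5 + t*25 = -5 + 25*t)
N = -1480 (N = -5 + 25*(-59) = -5 - 1475 = -1480)
N - M(-32 + 16)*(-10) = -1480 - (-32 + 16)*(-10) = -1480 - (-16)*(-10) = -1480 - 1*160 = -1480 - 160 = -1640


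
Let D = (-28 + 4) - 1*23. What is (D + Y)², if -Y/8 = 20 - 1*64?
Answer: 93025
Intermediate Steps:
Y = 352 (Y = -8*(20 - 1*64) = -8*(20 - 64) = -8*(-44) = 352)
D = -47 (D = -24 - 23 = -47)
(D + Y)² = (-47 + 352)² = 305² = 93025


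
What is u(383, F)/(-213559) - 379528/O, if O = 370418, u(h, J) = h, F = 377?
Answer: -40596745123/39553048831 ≈ -1.0264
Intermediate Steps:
u(383, F)/(-213559) - 379528/O = 383/(-213559) - 379528/370418 = 383*(-1/213559) - 379528*1/370418 = -383/213559 - 189764/185209 = -40596745123/39553048831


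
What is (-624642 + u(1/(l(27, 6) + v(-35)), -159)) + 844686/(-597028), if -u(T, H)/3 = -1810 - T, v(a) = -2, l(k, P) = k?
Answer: -4621095937233/7462850 ≈ -6.1921e+5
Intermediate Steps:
u(T, H) = 5430 + 3*T (u(T, H) = -3*(-1810 - T) = 5430 + 3*T)
(-624642 + u(1/(l(27, 6) + v(-35)), -159)) + 844686/(-597028) = (-624642 + (5430 + 3/(27 - 2))) + 844686/(-597028) = (-624642 + (5430 + 3/25)) + 844686*(-1/597028) = (-624642 + (5430 + 3*(1/25))) - 422343/298514 = (-624642 + (5430 + 3/25)) - 422343/298514 = (-624642 + 135753/25) - 422343/298514 = -15480297/25 - 422343/298514 = -4621095937233/7462850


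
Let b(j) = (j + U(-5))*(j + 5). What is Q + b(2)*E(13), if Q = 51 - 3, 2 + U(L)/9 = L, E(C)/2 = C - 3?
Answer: -8492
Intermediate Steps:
E(C) = -6 + 2*C (E(C) = 2*(C - 3) = 2*(-3 + C) = -6 + 2*C)
U(L) = -18 + 9*L
b(j) = (-63 + j)*(5 + j) (b(j) = (j + (-18 + 9*(-5)))*(j + 5) = (j + (-18 - 45))*(5 + j) = (j - 63)*(5 + j) = (-63 + j)*(5 + j))
Q = 48
Q + b(2)*E(13) = 48 + (-315 + 2**2 - 58*2)*(-6 + 2*13) = 48 + (-315 + 4 - 116)*(-6 + 26) = 48 - 427*20 = 48 - 8540 = -8492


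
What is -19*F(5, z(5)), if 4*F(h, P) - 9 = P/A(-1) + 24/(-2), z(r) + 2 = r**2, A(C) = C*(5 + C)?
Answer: 665/16 ≈ 41.563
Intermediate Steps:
z(r) = -2 + r**2
F(h, P) = -3/4 - P/16 (F(h, P) = 9/4 + (P/((-(5 - 1))) + 24/(-2))/4 = 9/4 + (P/((-1*4)) + 24*(-1/2))/4 = 9/4 + (P/(-4) - 12)/4 = 9/4 + (P*(-1/4) - 12)/4 = 9/4 + (-P/4 - 12)/4 = 9/4 + (-12 - P/4)/4 = 9/4 + (-3 - P/16) = -3/4 - P/16)
-19*F(5, z(5)) = -19*(-3/4 - (-2 + 5**2)/16) = -19*(-3/4 - (-2 + 25)/16) = -19*(-3/4 - 1/16*23) = -19*(-3/4 - 23/16) = -19*(-35/16) = 665/16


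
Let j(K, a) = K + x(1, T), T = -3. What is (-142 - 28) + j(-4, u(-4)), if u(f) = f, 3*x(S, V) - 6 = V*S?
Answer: -173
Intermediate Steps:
x(S, V) = 2 + S*V/3 (x(S, V) = 2 + (V*S)/3 = 2 + (S*V)/3 = 2 + S*V/3)
j(K, a) = 1 + K (j(K, a) = K + (2 + (⅓)*1*(-3)) = K + (2 - 1) = K + 1 = 1 + K)
(-142 - 28) + j(-4, u(-4)) = (-142 - 28) + (1 - 4) = -170 - 3 = -173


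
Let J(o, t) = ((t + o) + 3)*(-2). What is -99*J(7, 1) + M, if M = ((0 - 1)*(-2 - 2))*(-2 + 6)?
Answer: 2194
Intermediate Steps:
M = 16 (M = -1*(-4)*4 = 4*4 = 16)
J(o, t) = -6 - 2*o - 2*t (J(o, t) = ((o + t) + 3)*(-2) = (3 + o + t)*(-2) = -6 - 2*o - 2*t)
-99*J(7, 1) + M = -99*(-6 - 2*7 - 2*1) + 16 = -99*(-6 - 14 - 2) + 16 = -99*(-22) + 16 = 2178 + 16 = 2194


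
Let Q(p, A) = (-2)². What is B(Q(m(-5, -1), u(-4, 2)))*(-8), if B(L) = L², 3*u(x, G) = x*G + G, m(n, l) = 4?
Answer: -128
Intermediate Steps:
u(x, G) = G/3 + G*x/3 (u(x, G) = (x*G + G)/3 = (G*x + G)/3 = (G + G*x)/3 = G/3 + G*x/3)
Q(p, A) = 4
B(Q(m(-5, -1), u(-4, 2)))*(-8) = 4²*(-8) = 16*(-8) = -128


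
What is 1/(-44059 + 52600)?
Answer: 1/8541 ≈ 0.00011708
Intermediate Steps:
1/(-44059 + 52600) = 1/8541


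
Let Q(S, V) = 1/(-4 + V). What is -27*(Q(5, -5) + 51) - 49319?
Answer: -50693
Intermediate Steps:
-27*(Q(5, -5) + 51) - 49319 = -27*(1/(-4 - 5) + 51) - 49319 = -27*(1/(-9) + 51) - 49319 = -27*(-1/9 + 51) - 49319 = -27*458/9 - 49319 = -1374 - 49319 = -50693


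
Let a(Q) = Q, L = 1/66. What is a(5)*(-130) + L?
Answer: -42899/66 ≈ -649.98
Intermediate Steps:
L = 1/66 ≈ 0.015152
a(5)*(-130) + L = 5*(-130) + 1/66 = -650 + 1/66 = -42899/66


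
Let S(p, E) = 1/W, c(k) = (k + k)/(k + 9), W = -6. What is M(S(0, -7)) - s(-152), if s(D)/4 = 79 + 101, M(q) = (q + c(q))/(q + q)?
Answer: -76255/106 ≈ -719.39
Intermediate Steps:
c(k) = 2*k/(9 + k) (c(k) = (2*k)/(9 + k) = 2*k/(9 + k))
S(p, E) = -⅙ (S(p, E) = 1/(-6) = -⅙)
M(q) = (q + 2*q/(9 + q))/(2*q) (M(q) = (q + 2*q/(9 + q))/(q + q) = (q + 2*q/(9 + q))/((2*q)) = (q + 2*q/(9 + q))*(1/(2*q)) = (q + 2*q/(9 + q))/(2*q))
s(D) = 720 (s(D) = 4*(79 + 101) = 4*180 = 720)
M(S(0, -7)) - s(-152) = (11 - ⅙)/(2*(9 - ⅙)) - 1*720 = (½)*(65/6)/(53/6) - 720 = (½)*(6/53)*(65/6) - 720 = 65/106 - 720 = -76255/106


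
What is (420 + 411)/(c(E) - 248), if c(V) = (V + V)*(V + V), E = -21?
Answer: 831/1516 ≈ 0.54815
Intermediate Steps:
c(V) = 4*V² (c(V) = (2*V)*(2*V) = 4*V²)
(420 + 411)/(c(E) - 248) = (420 + 411)/(4*(-21)² - 248) = 831/(4*441 - 248) = 831/(1764 - 248) = 831/1516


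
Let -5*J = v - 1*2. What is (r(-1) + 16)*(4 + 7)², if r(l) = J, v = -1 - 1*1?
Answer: 10164/5 ≈ 2032.8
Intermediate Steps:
v = -2 (v = -1 - 1 = -2)
J = ⅘ (J = -(-2 - 1*2)/5 = -(-2 - 2)/5 = -⅕*(-4) = ⅘ ≈ 0.80000)
r(l) = ⅘
(r(-1) + 16)*(4 + 7)² = (⅘ + 16)*(4 + 7)² = (84/5)*11² = (84/5)*121 = 10164/5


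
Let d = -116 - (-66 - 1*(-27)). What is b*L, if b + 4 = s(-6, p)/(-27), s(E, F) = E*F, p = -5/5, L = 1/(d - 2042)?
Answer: 38/19071 ≈ 0.0019926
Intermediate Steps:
d = -77 (d = -116 - (-66 + 27) = -116 - 1*(-39) = -116 + 39 = -77)
L = -1/2119 (L = 1/(-77 - 2042) = 1/(-2119) = -1/2119 ≈ -0.00047192)
p = -1 (p = -5*⅕ = -1)
b = -38/9 (b = -4 - 6*(-1)/(-27) = -4 + 6*(-1/27) = -4 - 2/9 = -38/9 ≈ -4.2222)
b*L = -38/9*(-1/2119) = 38/19071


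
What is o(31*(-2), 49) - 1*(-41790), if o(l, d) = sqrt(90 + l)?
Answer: 41790 + 2*sqrt(7) ≈ 41795.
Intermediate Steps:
o(31*(-2), 49) - 1*(-41790) = sqrt(90 + 31*(-2)) - 1*(-41790) = sqrt(90 - 62) + 41790 = sqrt(28) + 41790 = 2*sqrt(7) + 41790 = 41790 + 2*sqrt(7)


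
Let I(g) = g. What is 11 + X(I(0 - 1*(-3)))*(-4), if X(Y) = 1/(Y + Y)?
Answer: 31/3 ≈ 10.333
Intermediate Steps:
X(Y) = 1/(2*Y)
11 + X(I(0 - 1*(-3)))*(-4) = 11 + (1/(2*(0 - 1*(-3))))*(-4) = 11 + (1/(2*(0 + 3)))*(-4) = 11 + ((½)/3)*(-4) = 11 + ((½)*(⅓))*(-4) = 11 + (⅙)*(-4) = 11 - ⅔ = 31/3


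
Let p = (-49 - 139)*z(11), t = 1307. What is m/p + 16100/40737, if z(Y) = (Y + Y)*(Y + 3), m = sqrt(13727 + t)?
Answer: 16100/40737 - sqrt(15034)/57904 ≈ 0.39310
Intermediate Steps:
m = sqrt(15034) (m = sqrt(13727 + 1307) = sqrt(15034) ≈ 122.61)
z(Y) = 2*Y*(3 + Y) (z(Y) = (2*Y)*(3 + Y) = 2*Y*(3 + Y))
p = -57904 (p = (-49 - 139)*(2*11*(3 + 11)) = -376*11*14 = -188*308 = -57904)
m/p + 16100/40737 = sqrt(15034)/(-57904) + 16100/40737 = sqrt(15034)*(-1/57904) + 16100*(1/40737) = -sqrt(15034)/57904 + 16100/40737 = 16100/40737 - sqrt(15034)/57904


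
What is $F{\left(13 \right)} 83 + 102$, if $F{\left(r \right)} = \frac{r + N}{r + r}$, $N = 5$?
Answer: $\frac{2073}{13} \approx 159.46$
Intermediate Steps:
$F{\left(r \right)} = \frac{5 + r}{2 r}$ ($F{\left(r \right)} = \frac{r + 5}{r + r} = \frac{5 + r}{2 r}$)
$F{\left(13 \right)} 83 + 102 = \frac{5 + 13}{2 \cdot 13} \cdot 83 + 102 = \frac{1}{2} \cdot \frac{1}{13} \cdot 18 \cdot 83 + 102 = \frac{9}{13} \cdot 83 + 102 = \frac{747}{13} + 102 = \frac{2073}{13}$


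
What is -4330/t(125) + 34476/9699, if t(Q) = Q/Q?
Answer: -13987398/3233 ≈ -4326.4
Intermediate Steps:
t(Q) = 1
-4330/t(125) + 34476/9699 = -4330/1 + 34476/9699 = -4330*1 + 34476*(1/9699) = -4330 + 11492/3233 = -13987398/3233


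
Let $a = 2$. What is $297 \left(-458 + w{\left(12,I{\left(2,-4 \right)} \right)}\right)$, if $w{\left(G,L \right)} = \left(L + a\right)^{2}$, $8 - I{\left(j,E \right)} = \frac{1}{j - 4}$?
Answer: $- \frac{413127}{4} \approx -1.0328 \cdot 10^{5}$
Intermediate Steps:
$I{\left(j,E \right)} = 8 - \frac{1}{-4 + j}$ ($I{\left(j,E \right)} = 8 - \frac{1}{j - 4} = 8 - \frac{1}{-4 + j}$)
$w{\left(G,L \right)} = \left(2 + L\right)^{2}$ ($w{\left(G,L \right)} = \left(L + 2\right)^{2} = \left(2 + L\right)^{2}$)
$297 \left(-458 + w{\left(12,I{\left(2,-4 \right)} \right)}\right) = 297 \left(-458 + \left(2 + \frac{-33 + 8 \cdot 2}{-4 + 2}\right)^{2}\right) = 297 \left(-458 + \left(2 + \frac{-33 + 16}{-2}\right)^{2}\right) = 297 \left(-458 + \left(2 - - \frac{17}{2}\right)^{2}\right) = 297 \left(-458 + \left(2 + \frac{17}{2}\right)^{2}\right) = 297 \left(-458 + \left(\frac{21}{2}\right)^{2}\right) = 297 \left(-458 + \frac{441}{4}\right) = 297 \left(- \frac{1391}{4}\right) = - \frac{413127}{4}$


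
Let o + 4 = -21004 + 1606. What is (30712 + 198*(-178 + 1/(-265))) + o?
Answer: -6342708/265 ≈ -23935.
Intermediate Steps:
o = -19402 (o = -4 + (-21004 + 1606) = -4 - 19398 = -19402)
(30712 + 198*(-178 + 1/(-265))) + o = (30712 + 198*(-178 + 1/(-265))) - 19402 = (30712 + 198*(-178 - 1/265)) - 19402 = (30712 + 198*(-47171/265)) - 19402 = (30712 - 9339858/265) - 19402 = -1201178/265 - 19402 = -6342708/265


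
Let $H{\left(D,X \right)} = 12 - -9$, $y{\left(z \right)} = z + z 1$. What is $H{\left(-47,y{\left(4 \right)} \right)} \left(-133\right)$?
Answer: $-2793$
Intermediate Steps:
$y{\left(z \right)} = 2 z$ ($y{\left(z \right)} = z + z = 2 z$)
$H{\left(D,X \right)} = 21$ ($H{\left(D,X \right)} = 12 + 9 = 21$)
$H{\left(-47,y{\left(4 \right)} \right)} \left(-133\right) = 21 \left(-133\right) = -2793$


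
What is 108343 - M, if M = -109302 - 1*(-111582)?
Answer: 106063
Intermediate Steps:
M = 2280 (M = -109302 + 111582 = 2280)
108343 - M = 108343 - 1*2280 = 108343 - 2280 = 106063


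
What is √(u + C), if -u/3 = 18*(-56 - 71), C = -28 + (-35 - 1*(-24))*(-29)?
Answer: √7149 ≈ 84.552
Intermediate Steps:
C = 291 (C = -28 + (-35 + 24)*(-29) = -28 - 11*(-29) = -28 + 319 = 291)
u = 6858 (u = -54*(-56 - 71) = -54*(-127) = -3*(-2286) = 6858)
√(u + C) = √(6858 + 291) = √7149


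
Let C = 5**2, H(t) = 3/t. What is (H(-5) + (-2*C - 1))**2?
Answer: 66564/25 ≈ 2662.6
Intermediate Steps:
C = 25
(H(-5) + (-2*C - 1))**2 = (3/(-5) + (-2*25 - 1))**2 = (3*(-1/5) + (-50 - 1))**2 = (-3/5 - 51)**2 = (-258/5)**2 = 66564/25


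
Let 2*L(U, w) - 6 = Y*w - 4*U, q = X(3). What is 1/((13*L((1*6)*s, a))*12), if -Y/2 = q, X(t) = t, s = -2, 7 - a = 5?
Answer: 1/3276 ≈ 0.00030525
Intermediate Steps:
a = 2 (a = 7 - 1*5 = 7 - 5 = 2)
q = 3
Y = -6 (Y = -2*3 = -6)
L(U, w) = 3 - 3*w - 2*U (L(U, w) = 3 + (-6*w - 4*U)/2 = 3 + (-3*w - 2*U) = 3 - 3*w - 2*U)
1/((13*L((1*6)*s, a))*12) = 1/((13*(3 - 3*2 - 2*1*6*(-2)))*12) = 1/((13*(3 - 6 - 12*(-2)))*12) = 1/((13*(3 - 6 - 2*(-12)))*12) = 1/((13*(3 - 6 + 24))*12) = 1/((13*21)*12) = 1/(273*12) = 1/3276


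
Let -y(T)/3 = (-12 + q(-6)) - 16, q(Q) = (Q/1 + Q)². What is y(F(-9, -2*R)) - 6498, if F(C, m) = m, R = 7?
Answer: -6846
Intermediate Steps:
q(Q) = 4*Q² (q(Q) = (Q*1 + Q)² = (Q + Q)² = (2*Q)² = 4*Q²)
y(T) = -348 (y(T) = -3*((-12 + 4*(-6)²) - 16) = -3*((-12 + 4*36) - 16) = -3*((-12 + 144) - 16) = -3*(132 - 16) = -3*116 = -348)
y(F(-9, -2*R)) - 6498 = -348 - 6498 = -6846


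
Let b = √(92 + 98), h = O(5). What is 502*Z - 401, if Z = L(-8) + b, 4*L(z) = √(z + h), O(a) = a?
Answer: -401 + 502*√190 + 251*I*√3/2 ≈ 6518.6 + 217.37*I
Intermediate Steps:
h = 5
b = √190 ≈ 13.784
L(z) = √(5 + z)/4 (L(z) = √(z + 5)/4 = √(5 + z)/4)
Z = √190 + I*√3/4 (Z = √(5 - 8)/4 + √190 = √(-3)/4 + √190 = (I*√3)/4 + √190 = I*√3/4 + √190 = √190 + I*√3/4 ≈ 13.784 + 0.43301*I)
502*Z - 401 = 502*(√190 + I*√3/4) - 401 = (502*√190 + 251*I*√3/2) - 401 = -401 + 502*√190 + 251*I*√3/2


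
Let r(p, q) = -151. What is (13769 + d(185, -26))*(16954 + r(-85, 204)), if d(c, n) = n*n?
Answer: 242719335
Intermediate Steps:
d(c, n) = n²
(13769 + d(185, -26))*(16954 + r(-85, 204)) = (13769 + (-26)²)*(16954 - 151) = (13769 + 676)*16803 = 14445*16803 = 242719335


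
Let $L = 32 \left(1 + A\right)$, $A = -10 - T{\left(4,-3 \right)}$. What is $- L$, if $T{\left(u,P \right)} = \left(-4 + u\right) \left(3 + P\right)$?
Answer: $288$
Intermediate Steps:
$A = -10$ ($A = -10 - \left(-12 - -12 + 3 \cdot 4 - 12\right) = -10 - \left(-12 + 12 + 12 - 12\right) = -10 - 0 = -10 + 0 = -10$)
$L = -288$ ($L = 32 \left(1 - 10\right) = 32 \left(-9\right) = -288$)
$- L = \left(-1\right) \left(-288\right) = 288$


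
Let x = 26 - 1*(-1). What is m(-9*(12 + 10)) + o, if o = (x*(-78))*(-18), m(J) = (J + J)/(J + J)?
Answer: 37909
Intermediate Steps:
x = 27 (x = 26 + 1 = 27)
m(J) = 1 (m(J) = (2*J)/((2*J)) = (2*J)*(1/(2*J)) = 1)
o = 37908 (o = (27*(-78))*(-18) = -2106*(-18) = 37908)
m(-9*(12 + 10)) + o = 1 + 37908 = 37909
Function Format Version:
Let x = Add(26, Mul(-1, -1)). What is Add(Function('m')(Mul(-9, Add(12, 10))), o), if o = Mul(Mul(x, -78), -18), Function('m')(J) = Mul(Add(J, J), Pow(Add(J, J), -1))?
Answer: 37909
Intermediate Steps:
x = 27 (x = Add(26, 1) = 27)
Function('m')(J) = 1 (Function('m')(J) = Mul(Mul(2, J), Pow(Mul(2, J), -1)) = Mul(Mul(2, J), Mul(Rational(1, 2), Pow(J, -1))) = 1)
o = 37908 (o = Mul(Mul(27, -78), -18) = Mul(-2106, -18) = 37908)
Add(Function('m')(Mul(-9, Add(12, 10))), o) = Add(1, 37908) = 37909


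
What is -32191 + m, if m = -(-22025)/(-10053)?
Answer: -323638148/10053 ≈ -32193.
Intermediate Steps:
m = -22025/10053 (m = -(-22025)*(-1)/10053 = -1*22025/10053 = -22025/10053 ≈ -2.1909)
-32191 + m = -32191 - 22025/10053 = -323638148/10053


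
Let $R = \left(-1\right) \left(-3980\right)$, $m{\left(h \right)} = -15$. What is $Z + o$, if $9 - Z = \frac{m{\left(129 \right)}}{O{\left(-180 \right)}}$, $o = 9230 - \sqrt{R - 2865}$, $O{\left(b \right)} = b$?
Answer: $\frac{110867}{12} - \sqrt{1115} \approx 9205.5$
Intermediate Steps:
$R = 3980$
$o = 9230 - \sqrt{1115}$ ($o = 9230 - \sqrt{3980 - 2865} = 9230 - \sqrt{1115} \approx 9196.6$)
$Z = \frac{107}{12}$ ($Z = 9 - - \frac{15}{-180} = 9 - \left(-15\right) \left(- \frac{1}{180}\right) = 9 - \frac{1}{12} = \frac{107}{12} \approx 8.9167$)
$Z + o = \frac{107}{12} + \left(9230 - \sqrt{1115}\right) = \frac{110867}{12} - \sqrt{1115}$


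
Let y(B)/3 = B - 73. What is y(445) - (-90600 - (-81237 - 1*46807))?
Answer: -36328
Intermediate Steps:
y(B) = -219 + 3*B (y(B) = 3*(B - 73) = 3*(-73 + B) = -219 + 3*B)
y(445) - (-90600 - (-81237 - 1*46807)) = (-219 + 3*445) - (-90600 - (-81237 - 1*46807)) = (-219 + 1335) - (-90600 - (-81237 - 46807)) = 1116 - (-90600 - 1*(-128044)) = 1116 - (-90600 + 128044) = 1116 - 1*37444 = 1116 - 37444 = -36328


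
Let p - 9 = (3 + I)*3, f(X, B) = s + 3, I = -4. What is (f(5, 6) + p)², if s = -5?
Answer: 16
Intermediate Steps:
f(X, B) = -2 (f(X, B) = -5 + 3 = -2)
p = 6 (p = 9 + (3 - 4)*3 = 9 - 1*3 = 9 - 3 = 6)
(f(5, 6) + p)² = (-2 + 6)² = 4² = 16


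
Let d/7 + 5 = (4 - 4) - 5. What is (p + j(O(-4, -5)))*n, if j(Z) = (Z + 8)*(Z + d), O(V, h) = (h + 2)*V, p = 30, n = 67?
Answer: -75710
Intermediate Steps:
O(V, h) = V*(2 + h) (O(V, h) = (2 + h)*V = V*(2 + h))
d = -70 (d = -35 + 7*((4 - 4) - 5) = -35 + 7*(0 - 5) = -35 + 7*(-5) = -35 - 35 = -70)
j(Z) = (-70 + Z)*(8 + Z) (j(Z) = (Z + 8)*(Z - 70) = (8 + Z)*(-70 + Z) = (-70 + Z)*(8 + Z))
(p + j(O(-4, -5)))*n = (30 + (-560 + (-4*(2 - 5))**2 - (-248)*(2 - 5)))*67 = (30 + (-560 + (-4*(-3))**2 - (-248)*(-3)))*67 = (30 + (-560 + 12**2 - 62*12))*67 = (30 + (-560 + 144 - 744))*67 = (30 - 1160)*67 = -1130*67 = -75710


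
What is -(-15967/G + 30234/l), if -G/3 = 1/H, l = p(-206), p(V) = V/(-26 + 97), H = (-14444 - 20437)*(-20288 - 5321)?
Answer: -489689556080336/103 ≈ -4.7543e+12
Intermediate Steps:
H = 893267529 (H = -34881*(-25609) = 893267529)
p(V) = V/71
l = -206/71 (l = (1/71)*(-206) = -206/71 ≈ -2.9014)
G = -1/297755843 (G = -3/893267529 = -3*1/893267529 = -1/297755843 ≈ -3.3585e-9)
-(-15967/G + 30234/l) = -(-15967/(-1/297755843) + 30234/(-206/71)) = -(-15967*(-297755843) + 30234*(-71/206)) = -(4754267545181 - 1073307/103) = -1*489689556080336/103 = -489689556080336/103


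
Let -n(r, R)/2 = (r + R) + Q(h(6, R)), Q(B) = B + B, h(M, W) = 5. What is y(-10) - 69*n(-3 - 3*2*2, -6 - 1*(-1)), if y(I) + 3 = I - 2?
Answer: -1395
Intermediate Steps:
Q(B) = 2*B
n(r, R) = -20 - 2*R - 2*r (n(r, R) = -2*((r + R) + 2*5) = -2*((R + r) + 10) = -2*(10 + R + r) = -20 - 2*R - 2*r)
y(I) = -5 + I (y(I) = -3 + (I - 2) = -3 + (-2 + I) = -5 + I)
y(-10) - 69*n(-3 - 3*2*2, -6 - 1*(-1)) = (-5 - 10) - 69*(-20 - 2*(-6 - 1*(-1)) - 2*(-3 - 3*2*2)) = -15 - 69*(-20 - 2*(-6 + 1) - 2*(-3 - 6*2)) = -15 - 69*(-20 - 2*(-5) - 2*(-3 - 1*12)) = -15 - 69*(-20 + 10 - 2*(-3 - 12)) = -15 - 69*(-20 + 10 - 2*(-15)) = -15 - 69*(-20 + 10 + 30) = -15 - 69*20 = -15 - 1380 = -1395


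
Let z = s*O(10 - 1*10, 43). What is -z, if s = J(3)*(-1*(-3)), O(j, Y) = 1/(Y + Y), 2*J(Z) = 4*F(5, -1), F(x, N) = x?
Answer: -15/43 ≈ -0.34884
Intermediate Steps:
J(Z) = 10 (J(Z) = (4*5)/2 = (½)*20 = 10)
O(j, Y) = 1/(2*Y)
s = 30 (s = 10*(-1*(-3)) = 10*3 = 30)
z = 15/43 (z = 30*((½)/43) = 30*((½)*(1/43)) = 30*(1/86) = 15/43 ≈ 0.34884)
-z = -1*15/43 = -15/43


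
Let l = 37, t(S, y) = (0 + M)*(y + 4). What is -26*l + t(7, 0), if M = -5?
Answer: -982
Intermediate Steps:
t(S, y) = -20 - 5*y (t(S, y) = (0 - 5)*(y + 4) = -5*(4 + y) = -20 - 5*y)
-26*l + t(7, 0) = -26*37 + (-20 - 5*0) = -962 + (-20 + 0) = -962 - 20 = -982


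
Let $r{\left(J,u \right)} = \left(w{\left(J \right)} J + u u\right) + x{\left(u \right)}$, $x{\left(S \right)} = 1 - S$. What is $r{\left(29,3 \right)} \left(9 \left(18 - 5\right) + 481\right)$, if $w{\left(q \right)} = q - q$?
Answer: $4186$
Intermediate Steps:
$w{\left(q \right)} = 0$
$r{\left(J,u \right)} = 1 + u^{2} - u$ ($r{\left(J,u \right)} = \left(0 J + u u\right) - \left(-1 + u\right) = \left(0 + u^{2}\right) - \left(-1 + u\right) = u^{2} - \left(-1 + u\right) = 1 + u^{2} - u$)
$r{\left(29,3 \right)} \left(9 \left(18 - 5\right) + 481\right) = \left(1 + 3^{2} - 3\right) \left(9 \left(18 - 5\right) + 481\right) = \left(1 + 9 - 3\right) \left(9 \cdot 13 + 481\right) = 7 \left(117 + 481\right) = 7 \cdot 598 = 4186$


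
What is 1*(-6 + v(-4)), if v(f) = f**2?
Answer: 10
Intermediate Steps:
1*(-6 + v(-4)) = 1*(-6 + (-4)**2) = 1*(-6 + 16) = 1*10 = 10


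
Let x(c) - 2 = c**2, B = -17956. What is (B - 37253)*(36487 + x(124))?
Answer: -2863414785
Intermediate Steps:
x(c) = 2 + c**2
(B - 37253)*(36487 + x(124)) = (-17956 - 37253)*(36487 + (2 + 124**2)) = -55209*(36487 + (2 + 15376)) = -55209*(36487 + 15378) = -55209*51865 = -2863414785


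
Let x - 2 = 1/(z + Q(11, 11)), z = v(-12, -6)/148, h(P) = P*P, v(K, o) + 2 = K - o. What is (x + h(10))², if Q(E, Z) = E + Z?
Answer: 6865945321/659344 ≈ 10413.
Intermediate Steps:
v(K, o) = -2 + K - o (v(K, o) = -2 + (K - o) = -2 + K - o)
h(P) = P²
z = -2/37 (z = (-2 - 12 - 1*(-6))/148 = (-2 - 12 + 6)*(1/148) = -8*1/148 = -2/37 ≈ -0.054054)
x = 1661/812 (x = 2 + 1/(-2/37 + (11 + 11)) = 2 + 1/(-2/37 + 22) = 2 + 1/(812/37) = 2 + 37/812 = 1661/812 ≈ 2.0456)
(x + h(10))² = (1661/812 + 10²)² = (1661/812 + 100)² = (82861/812)² = 6865945321/659344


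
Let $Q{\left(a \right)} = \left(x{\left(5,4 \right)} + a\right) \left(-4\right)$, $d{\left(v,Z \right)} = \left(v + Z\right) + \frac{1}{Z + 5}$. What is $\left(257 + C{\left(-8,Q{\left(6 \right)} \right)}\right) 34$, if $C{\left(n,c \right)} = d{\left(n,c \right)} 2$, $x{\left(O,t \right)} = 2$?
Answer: $\frac{162418}{27} \approx 6015.5$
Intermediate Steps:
$d{\left(v,Z \right)} = Z + v + \frac{1}{5 + Z}$ ($d{\left(v,Z \right)} = \left(Z + v\right) + \frac{1}{5 + Z} = Z + v + \frac{1}{5 + Z}$)
$Q{\left(a \right)} = -8 - 4 a$ ($Q{\left(a \right)} = \left(2 + a\right) \left(-4\right) = -8 - 4 a$)
$C{\left(n,c \right)} = \frac{2 \left(1 + c^{2} + 5 c + 5 n + c n\right)}{5 + c}$ ($C{\left(n,c \right)} = \frac{1 + c^{2} + 5 c + 5 n + c n}{5 + c} 2 = \frac{2 \left(1 + c^{2} + 5 c + 5 n + c n\right)}{5 + c}$)
$\left(257 + C{\left(-8,Q{\left(6 \right)} \right)}\right) 34 = \left(257 + \frac{2 \left(1 + \left(-8 - 24\right)^{2} + 5 \left(-8 - 24\right) + 5 \left(-8\right) + \left(-8 - 24\right) \left(-8\right)\right)}{5 - 32}\right) 34 = \left(257 + \frac{2 \left(1 + \left(-8 - 24\right)^{2} + 5 \left(-8 - 24\right) - 40 + \left(-8 - 24\right) \left(-8\right)\right)}{5 - 32}\right) 34 = \left(257 + \frac{2 \left(1 + \left(-32\right)^{2} + 5 \left(-32\right) - 40 - -256\right)}{5 - 32}\right) 34 = \left(257 + \frac{2 \left(1 + 1024 - 160 - 40 + 256\right)}{-27}\right) 34 = \left(257 + 2 \left(- \frac{1}{27}\right) 1081\right) 34 = \left(257 - \frac{2162}{27}\right) 34 = \frac{4777}{27} \cdot 34 = \frac{162418}{27}$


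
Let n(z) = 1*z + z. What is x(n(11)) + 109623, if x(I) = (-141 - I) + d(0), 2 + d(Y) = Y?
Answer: 109458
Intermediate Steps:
d(Y) = -2 + Y
n(z) = 2*z (n(z) = z + z = 2*z)
x(I) = -143 - I (x(I) = (-141 - I) + (-2 + 0) = (-141 - I) - 2 = -143 - I)
x(n(11)) + 109623 = (-143 - 2*11) + 109623 = (-143 - 1*22) + 109623 = (-143 - 22) + 109623 = -165 + 109623 = 109458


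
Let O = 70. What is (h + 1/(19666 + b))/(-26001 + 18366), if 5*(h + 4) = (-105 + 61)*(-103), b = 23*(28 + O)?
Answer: -19780609/167359200 ≈ -0.11819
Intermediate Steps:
b = 2254 (b = 23*(28 + 70) = 23*98 = 2254)
h = 4512/5 (h = -4 + ((-105 + 61)*(-103))/5 = -4 + (-44*(-103))/5 = -4 + (1/5)*4532 = -4 + 4532/5 = 4512/5 ≈ 902.40)
(h + 1/(19666 + b))/(-26001 + 18366) = (4512/5 + 1/(19666 + 2254))/(-26001 + 18366) = (4512/5 + 1/21920)/(-7635) = (4512/5 + 1/21920)*(-1/7635) = (19780609/21920)*(-1/7635) = -19780609/167359200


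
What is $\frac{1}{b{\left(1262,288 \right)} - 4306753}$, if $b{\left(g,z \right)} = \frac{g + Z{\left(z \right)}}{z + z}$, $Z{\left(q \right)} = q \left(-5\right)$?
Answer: $- \frac{288}{1240344953} \approx -2.3219 \cdot 10^{-7}$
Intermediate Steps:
$Z{\left(q \right)} = - 5 q$
$b{\left(g,z \right)} = \frac{g - 5 z}{2 z}$ ($b{\left(g,z \right)} = \frac{g - 5 z}{z + z} = \frac{g - 5 z}{2 z}$)
$\frac{1}{b{\left(1262,288 \right)} - 4306753} = \frac{1}{\frac{1262 - 1440}{2 \cdot 288} - 4306753} = \frac{1}{\frac{1}{2} \cdot \frac{1}{288} \left(1262 - 1440\right) - 4306753} = \frac{1}{\frac{1}{2} \cdot \frac{1}{288} \left(-178\right) - 4306753} = \frac{1}{- \frac{89}{288} - 4306753} = \frac{1}{- \frac{1240344953}{288}} = - \frac{288}{1240344953}$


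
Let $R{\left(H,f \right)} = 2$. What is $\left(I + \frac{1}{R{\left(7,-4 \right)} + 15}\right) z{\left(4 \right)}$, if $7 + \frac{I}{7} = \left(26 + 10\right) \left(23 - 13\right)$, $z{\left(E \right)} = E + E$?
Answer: $\frac{336064}{17} \approx 19768.0$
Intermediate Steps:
$z{\left(E \right)} = 2 E$
$I = 2471$ ($I = -49 + 7 \left(26 + 10\right) \left(23 - 13\right) = -49 + 7 \cdot 36 \cdot 10 = -49 + 7 \cdot 360 = -49 + 2520 = 2471$)
$\left(I + \frac{1}{R{\left(7,-4 \right)} + 15}\right) z{\left(4 \right)} = \left(2471 + \frac{1}{2 + 15}\right) 2 \cdot 4 = \left(2471 + \frac{1}{17}\right) 8 = \frac{42008}{17} \cdot 8 = \frac{336064}{17}$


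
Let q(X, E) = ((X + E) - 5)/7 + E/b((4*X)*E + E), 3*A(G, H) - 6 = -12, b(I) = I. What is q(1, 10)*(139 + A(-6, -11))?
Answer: 5069/35 ≈ 144.83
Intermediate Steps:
A(G, H) = -2 (A(G, H) = 2 + (⅓)*(-12) = 2 - 4 = -2)
q(X, E) = -5/7 + E/7 + X/7 + E/(E + 4*E*X) (q(X, E) = ((X + E) - 5)/7 + E/((4*X)*E + E) = ((E + X) - 5)*(⅐) + E/(4*E*X + E) = (-5 + E + X)*(⅐) + E/(E + 4*E*X) = (-5/7 + E/7 + X/7) + E/(E + 4*E*X) = -5/7 + E/7 + X/7 + E/(E + 4*E*X))
q(1, 10)*(139 + A(-6, -11)) = ((7 + (1 + 4*1)*(-5 + 10 + 1))/(7*(1 + 4*1)))*(139 - 2) = ((7 + (1 + 4)*6)/(7*(1 + 4)))*137 = ((⅐)*(7 + 5*6)/5)*137 = ((⅐)*(⅕)*(7 + 30))*137 = ((⅐)*(⅕)*37)*137 = (37/35)*137 = 5069/35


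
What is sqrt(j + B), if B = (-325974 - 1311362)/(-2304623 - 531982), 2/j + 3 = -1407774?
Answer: sqrt(1022729604509010833703030)/1331102425695 ≈ 0.75975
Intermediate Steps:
j = -2/1407777 (j = 2/(-3 - 1407774) = 2/(-1407777) = 2*(-1/1407777) = -2/1407777 ≈ -1.4207e-6)
B = 1637336/2836605 (B = -1637336/(-2836605) = -1637336*(-1/2836605) = 1637336/2836605 ≈ 0.57722)
sqrt(j + B) = sqrt(-2/1407777 + 1637336/2836605) = sqrt(768332762954/1331102425695) = sqrt(1022729604509010833703030)/1331102425695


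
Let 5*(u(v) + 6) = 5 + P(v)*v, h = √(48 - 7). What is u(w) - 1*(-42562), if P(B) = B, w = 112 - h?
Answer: 45074 - 224*√41/5 ≈ 44787.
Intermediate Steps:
h = √41 ≈ 6.4031
w = 112 - √41 ≈ 105.60
u(v) = -5 + v²/5 (u(v) = -6 + (5 + v*v)/5 = -6 + (5 + v²)/5 = -6 + (1 + v²/5) = -5 + v²/5)
u(w) - 1*(-42562) = (-5 + (112 - √41)²/5) - 1*(-42562) = (-5 + (112 - √41)²/5) + 42562 = 42557 + (112 - √41)²/5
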